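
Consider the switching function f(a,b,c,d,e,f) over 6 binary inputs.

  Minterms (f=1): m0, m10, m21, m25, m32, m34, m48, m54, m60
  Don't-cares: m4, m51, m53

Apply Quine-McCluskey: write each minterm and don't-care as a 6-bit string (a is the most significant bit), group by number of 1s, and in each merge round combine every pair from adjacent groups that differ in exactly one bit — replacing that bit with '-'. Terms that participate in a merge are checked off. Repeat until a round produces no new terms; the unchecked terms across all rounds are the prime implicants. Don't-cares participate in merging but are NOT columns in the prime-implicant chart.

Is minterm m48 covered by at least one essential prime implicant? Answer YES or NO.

[col 0] 000000*, 000100*, 001010, 010101*, 011001, 100000*, 100010*, 110000*, 110011, 110101*, 110110, 111100
[col 1] -00000, -10101, 000-00, 1-0000, 1000-0
Prime implicants: -00000, -10101, 000-00, 001010, 011001, 1-0000, 1000-0, 110011, 110110, 111100
PI chart (minterm → PIs covering it):
  0 | -00000,000-00
  10 | 001010  (sole → essential)
  21 | -10101  (sole → essential)
  25 | 011001  (sole → essential)
  32 | -00000,1-0000,1000-0
  34 | 1000-0  (sole → essential)
  48 | 1-0000  (sole → essential)
  54 | 110110  (sole → essential)
  60 | 111100  (sole → essential)
Essential prime implicants: -10101, 001010, 011001, 1-0000, 1000-0, 110110, 111100

YES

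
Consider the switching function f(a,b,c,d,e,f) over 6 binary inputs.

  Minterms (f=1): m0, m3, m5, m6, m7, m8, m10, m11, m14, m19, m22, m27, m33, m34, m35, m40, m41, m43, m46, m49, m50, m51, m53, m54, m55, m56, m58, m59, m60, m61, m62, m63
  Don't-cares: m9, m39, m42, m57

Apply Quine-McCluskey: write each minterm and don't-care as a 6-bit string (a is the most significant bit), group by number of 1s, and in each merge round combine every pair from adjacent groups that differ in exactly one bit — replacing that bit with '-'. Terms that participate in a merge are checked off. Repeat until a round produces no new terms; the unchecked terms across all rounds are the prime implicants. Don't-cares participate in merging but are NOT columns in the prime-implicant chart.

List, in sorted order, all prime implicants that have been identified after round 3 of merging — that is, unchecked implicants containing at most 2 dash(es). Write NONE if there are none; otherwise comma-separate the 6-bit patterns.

Round 0: 000000✓ 000011✓ 000101✓ 000110✓ 000111✓ 001000✓ 001001✓ 001010✓ 001011✓ 001110✓ 010011✓ 010110✓ 011011✓ 100001✓ 100010✓ 100011✓ 100111✓ 101000✓ 101001✓ 101010✓ 101011✓ 101110✓ 110001✓ 110010✓ 110011✓ 110101✓ 110110✓ 110111✓ 111000✓ 111001✓ 111010✓ 111011✓ 111100✓ 111101✓ 111110✓ 111111✓
Round 1: -00011✓ -00111✓ -01000✓ -01001✓ -01010✓ -01011✓ -01110✓ -10011✓ -10110 -11011✓ 0-0011✓ 0-0110 0-1011✓ 00-000 00-011✓ 00-110 000-11✓ 0001-1 00011- 001-10✓ 0010-0✓ 0010-1✓ 00100-✓ 00101-✓ 01-011✓ 1-0001✓ 1-0010✓ 1-0011✓ 1-0111✓ 1-1000✓ 1-1001✓ 1-1010✓ 1-1011✓ 1-1110✓ 10-001✓ 10-010✓ 10-011✓ 100-11✓ 1000-1✓ 10001-✓ 101-10✓ 1010-0✓ 1010-1✓ 10100-✓ 10101-✓ 11-001✓ 11-010✓ 11-011✓ 11-101✓ 11-110✓ 11-111✓ 110-01✓ 110-10✓ 110-11✓ 1100-1✓ 11001-✓ 1101-1✓ 11011-✓ 111-00✓ 111-01✓ 111-10✓ 111-11✓ 1110-0✓ 1110-1✓ 11100-✓ 11101-✓ 1111-0✓ 1111-1✓ 11110-✓ 11111-✓
Round 2: --0011✓ --1011✓ -0-011✓ -00-11 -01-10 -010-0✓ -010-1✓ -0100-✓ -0101-✓ -1-011✓ 0--011✓ 0010--✓ 1--001✓ 1--010✓ 1--011✓ 1-0-11 1-00-1✓ 1-001-✓ 1-1-10 1-10-0✓ 1-10-1✓ 1-100-✓ 1-101-✓ 10-0-1✓ 10-01-✓ 1010--✓ 11--01✓ 11--10✓ 11--11✓ 11-0-1✓ 11-01-✓ 11-1-1✓ 11-11-✓ 110--1✓ 110-1-✓ 111--0✓ 111--1✓ 111-0-✓ 111-1-✓ 1110--✓ 1111--✓
Round 3: ---011 -010-- 1--0-1 1--01- 1-10-- 11---1 11--1- 111---
PIs = {---011, -00-11, -01-10, -010--, -10110, 0-0110, 00-000, 00-110, 0001-1, 00011-, 1--0-1, 1--01-, 1-0-11, 1-1-10, 1-10--, 11---1, 11--1-, 111---}

-00-11, -01-10, -10110, 0-0110, 00-000, 00-110, 0001-1, 00011-, 1-0-11, 1-1-10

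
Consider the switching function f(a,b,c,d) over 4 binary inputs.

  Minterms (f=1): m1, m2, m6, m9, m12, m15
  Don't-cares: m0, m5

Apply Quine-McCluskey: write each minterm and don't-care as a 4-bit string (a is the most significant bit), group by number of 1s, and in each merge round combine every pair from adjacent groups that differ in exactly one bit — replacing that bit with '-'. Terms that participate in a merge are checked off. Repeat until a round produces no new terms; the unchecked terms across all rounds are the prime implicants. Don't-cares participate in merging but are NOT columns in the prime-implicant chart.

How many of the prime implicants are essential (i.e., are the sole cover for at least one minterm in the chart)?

4

Round 0: 0000✓ 0001✓ 0010✓ 0101✓ 0110✓ 1001✓ 1100 1111
Round 1: -001 0-01 0-10 00-0 000-
PIs = {-001, 0-01, 0-10, 00-0, 000-, 1100, 1111}
Coverage chart:
  m1: -001,0-01,000-
  m2: 0-10,00-0
  m6: 0-10 ←essential
  m9: -001 ←essential
  m12: 1100 ←essential
  m15: 1111 ←essential
Essential: -001, 0-10, 1100, 1111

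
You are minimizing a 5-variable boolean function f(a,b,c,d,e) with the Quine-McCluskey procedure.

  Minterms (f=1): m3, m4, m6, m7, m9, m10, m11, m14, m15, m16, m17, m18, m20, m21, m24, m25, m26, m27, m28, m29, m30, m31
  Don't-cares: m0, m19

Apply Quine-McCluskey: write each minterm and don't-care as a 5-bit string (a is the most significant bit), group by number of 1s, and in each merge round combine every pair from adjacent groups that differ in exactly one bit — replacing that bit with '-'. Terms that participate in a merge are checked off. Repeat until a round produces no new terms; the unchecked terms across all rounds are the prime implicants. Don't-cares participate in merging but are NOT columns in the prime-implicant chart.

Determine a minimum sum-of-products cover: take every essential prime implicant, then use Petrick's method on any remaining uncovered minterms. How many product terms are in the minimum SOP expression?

6

[col 0] 00000*, 00011*, 00100*, 00110*, 00111*, 01001*, 01010*, 01011*, 01110*, 01111*, 10000*, 10001*, 10010*, 10011*, 10100*, 10101*, 11000*, 11001*, 11010*, 11011*, 11100*, 11101*, 11110*, 11111*
[col 1] -0000*, -0011*, -0100*, -1001*, -1010*, -1011*, -1110*, -1111*, 0-011*, 0-110*, 0-111*, 00-00*, 00-11*, 001-0, 0011-*, 01-10*, 01-11*, 010-1*, 0101-*, 0111-*, 1-000*, 1-001*, 1-010*, 1-011*, 1-100*, 1-101*, 10-00*, 10-01*, 100-0*, 100-1*, 1000-*, 1001-*, 1010-*, 11-00*, 11-01*, 11-10*, 11-11*, 110-0*, 110-1*, 1100-*, 1101-*, 111-0*, 111-1*, 1110-*, 1111-*
[col 2] --011, -0-00, -1-10*, -1-11*, -10-1, -101-*, -111-*, 0--11, 0-11-, 01-1-*, 1--00*, 1--01*, 1-0-0*, 1-0-1*, 1-00-*, 1-01-*, 1-10-*, 10-0-*, 100--*, 11--0*, 11--1*, 11-0-*, 11-1-*, 110--*, 111--*
[col 3] -1-1-, 1--0-, 1-0--, 11---
Prime implicants: --011, -0-00, -1-1-, -10-1, 0--11, 0-11-, 001-0, 1--0-, 1-0--, 11---
PI chart (minterm → PIs covering it):
  3 | --011,0--11
  4 | -0-00,001-0
  6 | 0-11-,001-0
  7 | 0--11,0-11-
  9 | -10-1  (sole → essential)
  10 | -1-1-  (sole → essential)
  11 | --011,-1-1-,-10-1,0--11
  14 | -1-1-,0-11-
  15 | -1-1-,0--11,0-11-
  16 | -0-00,1--0-,1-0--
  17 | 1--0-,1-0--
  18 | 1-0--  (sole → essential)
  20 | -0-00,1--0-
  21 | 1--0-  (sole → essential)
  24 | 1--0-,1-0--,11---
  25 | -10-1,1--0-,1-0--,11---
  26 | -1-1-,1-0--,11---
  27 | --011,-1-1-,-10-1,1-0--,11---
  28 | 1--0-,11---
  29 | 1--0-,11---
  30 | -1-1-,11---
  31 | -1-1-,11---
Essential prime implicants: -1-1-, -10-1, 1--0-, 1-0--
Petrick residual → 0--11, 001-0
Minimum SOP uses 6 PIs: bd + bc'e + a'de + a'b'ce' + ad' + ac'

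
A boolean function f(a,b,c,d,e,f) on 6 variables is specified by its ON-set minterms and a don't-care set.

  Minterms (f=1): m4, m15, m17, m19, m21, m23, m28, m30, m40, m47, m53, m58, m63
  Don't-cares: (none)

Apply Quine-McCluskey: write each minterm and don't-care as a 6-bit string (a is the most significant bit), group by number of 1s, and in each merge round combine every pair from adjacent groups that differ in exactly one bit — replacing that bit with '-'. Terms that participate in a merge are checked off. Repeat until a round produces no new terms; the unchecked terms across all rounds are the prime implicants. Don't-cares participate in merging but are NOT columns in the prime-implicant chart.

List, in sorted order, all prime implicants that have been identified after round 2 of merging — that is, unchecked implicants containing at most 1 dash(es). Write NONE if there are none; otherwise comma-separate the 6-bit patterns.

size-2^0 implicants → 000100  001111(✓)  010001(✓)  010011(✓)  010101(✓)  010111(✓)  011100(✓)  011110(✓)  101000  101111(✓)  110101(✓)  111010  111111(✓)
size-2^1 implicants → -01111  -10101  010-01(✓)  010-11(✓)  0100-1(✓)  0101-1(✓)  0111-0  1-1111
size-2^2 implicants → 010--1
Unchecked terms (primes): -01111, -10101, 000100, 010--1, 0111-0, 1-1111, 101000, 111010

-01111, -10101, 000100, 0111-0, 1-1111, 101000, 111010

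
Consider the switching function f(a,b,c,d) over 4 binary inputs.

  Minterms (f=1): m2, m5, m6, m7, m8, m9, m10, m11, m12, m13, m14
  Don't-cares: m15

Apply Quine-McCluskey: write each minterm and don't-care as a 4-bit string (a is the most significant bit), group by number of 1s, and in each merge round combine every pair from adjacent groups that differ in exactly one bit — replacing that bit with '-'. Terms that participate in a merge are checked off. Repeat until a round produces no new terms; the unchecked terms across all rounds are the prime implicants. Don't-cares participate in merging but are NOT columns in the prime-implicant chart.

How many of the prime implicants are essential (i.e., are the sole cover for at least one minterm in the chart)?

3

[col 0] 0010*, 0101*, 0110*, 0111*, 1000*, 1001*, 1010*, 1011*, 1100*, 1101*, 1110*, 1111*
[col 1] -010*, -101*, -110*, -111*, 0-10*, 01-1*, 011-*, 1-00*, 1-01*, 1-10*, 1-11*, 10-0*, 10-1*, 100-*, 101-*, 11-0*, 11-1*, 110-*, 111-*
[col 2] --10, -1-1, -11-, 1--0*, 1--1*, 1-0-*, 1-1-*, 10--*, 11--*
[col 3] 1---
Prime implicants: --10, -1-1, -11-, 1---
PI chart (minterm → PIs covering it):
  2 | --10  (sole → essential)
  5 | -1-1  (sole → essential)
  6 | --10,-11-
  7 | -1-1,-11-
  8 | 1---  (sole → essential)
  9 | 1---  (sole → essential)
  10 | --10,1---
  11 | 1---  (sole → essential)
  12 | 1---  (sole → essential)
  13 | -1-1,1---
  14 | --10,-11-,1---
Essential prime implicants: --10, -1-1, 1---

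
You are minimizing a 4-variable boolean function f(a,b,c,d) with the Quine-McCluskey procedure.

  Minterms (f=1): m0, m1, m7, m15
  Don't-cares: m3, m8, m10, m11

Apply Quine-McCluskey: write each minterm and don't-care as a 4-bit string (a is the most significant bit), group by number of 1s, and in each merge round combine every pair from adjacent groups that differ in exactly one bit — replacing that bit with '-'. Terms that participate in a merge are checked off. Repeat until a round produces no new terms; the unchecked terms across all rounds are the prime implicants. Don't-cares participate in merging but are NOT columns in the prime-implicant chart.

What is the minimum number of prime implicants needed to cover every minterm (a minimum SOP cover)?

[col 0] 0000*, 0001*, 0011*, 0111*, 1000*, 1010*, 1011*, 1111*
[col 1] -000, -011*, -111*, 0-11*, 00-1, 000-, 1-11*, 10-0, 101-
[col 2] --11
Prime implicants: --11, -000, 00-1, 000-, 10-0, 101-
PI chart (minterm → PIs covering it):
  0 | -000,000-
  1 | 00-1,000-
  7 | --11  (sole → essential)
  15 | --11  (sole → essential)
Essential prime implicants: --11
Petrick residual → 000-
Minimum SOP uses 2 PIs: cd + a'b'c'

2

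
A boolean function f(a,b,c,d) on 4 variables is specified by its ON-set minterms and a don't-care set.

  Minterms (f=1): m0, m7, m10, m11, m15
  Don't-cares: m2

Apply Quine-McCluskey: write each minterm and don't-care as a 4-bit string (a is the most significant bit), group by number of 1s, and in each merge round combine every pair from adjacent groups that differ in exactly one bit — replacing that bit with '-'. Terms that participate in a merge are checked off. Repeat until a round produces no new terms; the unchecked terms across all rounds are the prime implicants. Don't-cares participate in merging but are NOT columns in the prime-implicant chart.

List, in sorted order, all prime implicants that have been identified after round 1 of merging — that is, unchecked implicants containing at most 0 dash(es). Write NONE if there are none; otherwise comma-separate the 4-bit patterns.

[col 0] 0000*, 0010*, 0111*, 1010*, 1011*, 1111*
[col 1] -010, -111, 00-0, 1-11, 101-
Prime implicants: -010, -111, 00-0, 1-11, 101-

NONE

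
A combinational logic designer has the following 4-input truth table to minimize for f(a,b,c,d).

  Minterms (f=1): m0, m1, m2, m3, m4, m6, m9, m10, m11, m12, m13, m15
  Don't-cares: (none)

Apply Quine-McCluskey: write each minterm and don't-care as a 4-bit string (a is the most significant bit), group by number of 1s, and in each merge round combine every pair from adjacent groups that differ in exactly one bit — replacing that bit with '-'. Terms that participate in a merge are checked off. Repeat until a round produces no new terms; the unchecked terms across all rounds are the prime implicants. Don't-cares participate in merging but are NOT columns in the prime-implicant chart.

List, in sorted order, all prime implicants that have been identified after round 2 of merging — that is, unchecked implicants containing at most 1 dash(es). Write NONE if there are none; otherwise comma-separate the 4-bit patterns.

Round 0: 0000✓ 0001✓ 0010✓ 0011✓ 0100✓ 0110✓ 1001✓ 1010✓ 1011✓ 1100✓ 1101✓ 1111✓
Round 1: -001✓ -010✓ -011✓ -100 0-00✓ 0-10✓ 00-0✓ 00-1✓ 000-✓ 001-✓ 01-0✓ 1-01✓ 1-11✓ 10-1✓ 101-✓ 11-1✓ 110-
Round 2: -0-1 -01- 0--0 00-- 1--1
PIs = {-0-1, -01-, -100, 0--0, 00--, 1--1, 110-}

-100, 110-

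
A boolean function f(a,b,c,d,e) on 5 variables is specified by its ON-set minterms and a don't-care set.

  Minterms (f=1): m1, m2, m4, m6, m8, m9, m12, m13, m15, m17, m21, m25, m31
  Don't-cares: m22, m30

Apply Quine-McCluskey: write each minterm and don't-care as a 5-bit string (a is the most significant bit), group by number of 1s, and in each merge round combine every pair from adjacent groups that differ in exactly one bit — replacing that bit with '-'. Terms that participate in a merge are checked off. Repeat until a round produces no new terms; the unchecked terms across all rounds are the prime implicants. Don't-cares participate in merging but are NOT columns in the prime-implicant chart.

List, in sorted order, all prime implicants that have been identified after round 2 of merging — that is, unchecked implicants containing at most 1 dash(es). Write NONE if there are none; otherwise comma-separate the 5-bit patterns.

Round 0: 00001✓ 00010✓ 00100✓ 00110✓ 01000✓ 01001✓ 01100✓ 01101✓ 01111✓ 10001✓ 10101✓ 10110✓ 11001✓ 11110✓ 11111✓
Round 1: -0001✓ -0110 -1001✓ -1111 0-001✓ 0-100 00-10 001-0 01-00✓ 01-01✓ 0100-✓ 011-1 0110-✓ 1-001✓ 1-110 10-01 1111-
Round 2: --001 01-0-
PIs = {--001, -0110, -1111, 0-100, 00-10, 001-0, 01-0-, 011-1, 1-110, 10-01, 1111-}

-0110, -1111, 0-100, 00-10, 001-0, 011-1, 1-110, 10-01, 1111-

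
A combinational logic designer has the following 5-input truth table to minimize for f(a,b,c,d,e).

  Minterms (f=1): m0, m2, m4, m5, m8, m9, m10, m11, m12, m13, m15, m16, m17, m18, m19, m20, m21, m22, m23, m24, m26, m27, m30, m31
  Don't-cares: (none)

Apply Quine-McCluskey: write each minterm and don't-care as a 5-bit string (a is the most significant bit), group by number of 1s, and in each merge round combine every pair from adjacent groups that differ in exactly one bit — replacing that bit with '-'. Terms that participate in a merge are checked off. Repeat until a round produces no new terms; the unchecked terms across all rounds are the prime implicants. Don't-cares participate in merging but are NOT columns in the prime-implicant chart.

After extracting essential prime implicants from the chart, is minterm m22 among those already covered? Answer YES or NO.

YES

[col 0] 00000*, 00010*, 00100*, 00101*, 01000*, 01001*, 01010*, 01011*, 01100*, 01101*, 01111*, 10000*, 10001*, 10010*, 10011*, 10100*, 10101*, 10110*, 10111*, 11000*, 11010*, 11011*, 11110*, 11111*
[col 1] -0000*, -0010*, -0100*, -0101*, -1000*, -1010*, -1011*, -1111*, 0-000*, 0-010*, 0-100*, 0-101*, 00-00*, 000-0*, 0010-*, 01-00*, 01-01*, 01-11*, 010-0*, 010-1*, 0100-*, 0101-*, 011-1*, 0110-*, 1-000*, 1-010*, 1-011*, 1-110*, 1-111*, 10-00*, 10-01*, 10-10*, 10-11*, 100-0*, 100-1*, 1000-*, 1001-*, 101-0*, 101-1*, 1010-*, 1011-*, 11-10*, 11-11*, 110-0*, 1101-*, 1111-*
[col 2] --000*, --010*, -0-00, -00-0*, -010-, -1-11, -10-0*, -101-, 0--00, 0-0-0*, 0-10-, 01--1, 01-0-, 010--, 1--10*, 1--11*, 1-0-0*, 1-01-*, 1-11-*, 10--0*, 10--1*, 10-0-*, 10-1-*, 100--*, 101--*, 11-1-*
[col 3] --0-0, 1--1-, 10---
Prime implicants: --0-0, -0-00, -010-, -1-11, -101-, 0--00, 0-10-, 01--1, 01-0-, 010--, 1--1-, 10---
PI chart (minterm → PIs covering it):
  0 | --0-0,-0-00,0--00
  2 | --0-0  (sole → essential)
  4 | -0-00,-010-,0--00,0-10-
  5 | -010-,0-10-
  8 | --0-0,0--00,01-0-,010--
  9 | 01--1,01-0-,010--
  10 | --0-0,-101-,010--
  11 | -1-11,-101-,01--1,010--
  12 | 0--00,0-10-,01-0-
  13 | 0-10-,01--1,01-0-
  15 | -1-11,01--1
  16 | --0-0,-0-00,10---
  17 | 10---  (sole → essential)
  18 | --0-0,1--1-,10---
  19 | 1--1-,10---
  20 | -0-00,-010-,10---
  21 | -010-,10---
  22 | 1--1-,10---
  23 | 1--1-,10---
  24 | --0-0  (sole → essential)
  26 | --0-0,-101-,1--1-
  27 | -1-11,-101-,1--1-
  30 | 1--1-  (sole → essential)
  31 | -1-11,1--1-
Essential prime implicants: --0-0, 1--1-, 10---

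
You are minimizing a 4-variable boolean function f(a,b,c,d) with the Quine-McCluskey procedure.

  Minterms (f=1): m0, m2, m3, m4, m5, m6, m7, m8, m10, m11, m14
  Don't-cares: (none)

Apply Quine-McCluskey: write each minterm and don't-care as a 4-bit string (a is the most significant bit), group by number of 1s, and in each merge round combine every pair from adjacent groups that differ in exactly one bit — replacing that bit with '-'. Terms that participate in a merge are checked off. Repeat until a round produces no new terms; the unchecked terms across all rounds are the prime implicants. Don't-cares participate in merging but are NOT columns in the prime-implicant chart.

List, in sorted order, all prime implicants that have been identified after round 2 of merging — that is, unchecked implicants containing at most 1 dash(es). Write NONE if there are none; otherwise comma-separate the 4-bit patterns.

NONE

[col 0] 0000*, 0010*, 0011*, 0100*, 0101*, 0110*, 0111*, 1000*, 1010*, 1011*, 1110*
[col 1] -000*, -010*, -011*, -110*, 0-00*, 0-10*, 0-11*, 00-0*, 001-*, 01-0*, 01-1*, 010-*, 011-*, 1-10*, 10-0*, 101-*
[col 2] --10, -0-0, -01-, 0--0, 0-1-, 01--
Prime implicants: --10, -0-0, -01-, 0--0, 0-1-, 01--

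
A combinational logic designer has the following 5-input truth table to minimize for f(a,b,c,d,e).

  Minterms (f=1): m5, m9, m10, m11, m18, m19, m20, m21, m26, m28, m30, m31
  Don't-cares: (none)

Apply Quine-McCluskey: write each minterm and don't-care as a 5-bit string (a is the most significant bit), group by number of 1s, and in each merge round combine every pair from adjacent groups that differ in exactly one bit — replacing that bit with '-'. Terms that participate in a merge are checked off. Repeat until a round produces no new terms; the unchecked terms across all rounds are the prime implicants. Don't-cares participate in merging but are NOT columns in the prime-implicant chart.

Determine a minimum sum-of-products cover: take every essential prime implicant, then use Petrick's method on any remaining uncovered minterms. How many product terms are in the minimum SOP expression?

6

Round 0: 00101✓ 01001✓ 01010✓ 01011✓ 10010✓ 10011✓ 10100✓ 10101✓ 11010✓ 11100✓ 11110✓ 11111✓
Round 1: -0101 -1010 010-1 0101- 1-010 1-100 1001- 1010- 11-10 111-0 1111-
PIs = {-0101, -1010, 010-1, 0101-, 1-010, 1-100, 1001-, 1010-, 11-10, 111-0, 1111-}
Coverage chart:
  m5: -0101 ←essential
  m9: 010-1 ←essential
  m10: -1010,0101-
  m11: 010-1,0101-
  m18: 1-010,1001-
  m19: 1001- ←essential
  m20: 1-100,1010-
  m21: -0101,1010-
  m26: -1010,1-010,11-10
  m28: 1-100,111-0
  m30: 11-10,111-0,1111-
  m31: 1111- ←essential
Essential: -0101, 010-1, 1001-, 1111-
Petrick residual → -1010, 1-100
Min cover (6 terms): b'cd'e + bc'de' + a'bc'e + acd'e' + ab'c'd + abcd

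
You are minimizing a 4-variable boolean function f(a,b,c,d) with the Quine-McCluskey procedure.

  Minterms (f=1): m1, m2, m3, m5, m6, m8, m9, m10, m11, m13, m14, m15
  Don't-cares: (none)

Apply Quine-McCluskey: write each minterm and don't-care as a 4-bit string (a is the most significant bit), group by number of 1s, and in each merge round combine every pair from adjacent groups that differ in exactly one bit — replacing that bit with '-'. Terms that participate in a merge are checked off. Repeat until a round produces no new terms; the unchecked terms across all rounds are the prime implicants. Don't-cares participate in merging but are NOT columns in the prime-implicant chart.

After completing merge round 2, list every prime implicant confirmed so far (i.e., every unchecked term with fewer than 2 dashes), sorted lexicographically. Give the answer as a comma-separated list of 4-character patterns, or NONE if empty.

NONE

size-2^0 implicants → 0001(✓)  0010(✓)  0011(✓)  0101(✓)  0110(✓)  1000(✓)  1001(✓)  1010(✓)  1011(✓)  1101(✓)  1110(✓)  1111(✓)
size-2^1 implicants → -001(✓)  -010(✓)  -011(✓)  -101(✓)  -110(✓)  0-01(✓)  0-10(✓)  00-1(✓)  001-(✓)  1-01(✓)  1-10(✓)  1-11(✓)  10-0(✓)  10-1(✓)  100-(✓)  101-(✓)  11-1(✓)  111-(✓)
size-2^2 implicants → --01  --10  -0-1  -01-  1--1  1-1-  10--
Unchecked terms (primes): --01, --10, -0-1, -01-, 1--1, 1-1-, 10--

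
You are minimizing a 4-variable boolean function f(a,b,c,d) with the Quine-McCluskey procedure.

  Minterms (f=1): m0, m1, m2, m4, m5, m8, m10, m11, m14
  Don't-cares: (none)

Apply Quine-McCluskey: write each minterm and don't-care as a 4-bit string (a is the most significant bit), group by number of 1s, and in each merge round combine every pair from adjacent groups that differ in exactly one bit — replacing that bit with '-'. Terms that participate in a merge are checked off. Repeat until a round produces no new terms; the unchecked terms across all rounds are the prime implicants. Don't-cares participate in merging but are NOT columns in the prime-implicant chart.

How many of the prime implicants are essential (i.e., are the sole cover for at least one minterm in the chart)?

size-2^0 implicants → 0000(✓)  0001(✓)  0010(✓)  0100(✓)  0101(✓)  1000(✓)  1010(✓)  1011(✓)  1110(✓)
size-2^1 implicants → -000(✓)  -010(✓)  0-00(✓)  0-01(✓)  00-0(✓)  000-(✓)  010-(✓)  1-10  10-0(✓)  101-
size-2^2 implicants → -0-0  0-0-
Unchecked terms (primes): -0-0, 0-0-, 1-10, 101-
Minterm coverage:
  m0 ⊆ -0-0,0-0-
  m1 ⊆ 0-0- [E]
  m2 ⊆ -0-0 [E]
  m4 ⊆ 0-0- [E]
  m5 ⊆ 0-0- [E]
  m8 ⊆ -0-0 [E]
  m10 ⊆ -0-0,1-10,101-
  m11 ⊆ 101- [E]
  m14 ⊆ 1-10 [E]
E = {-0-0, 0-0-, 1-10, 101-}

4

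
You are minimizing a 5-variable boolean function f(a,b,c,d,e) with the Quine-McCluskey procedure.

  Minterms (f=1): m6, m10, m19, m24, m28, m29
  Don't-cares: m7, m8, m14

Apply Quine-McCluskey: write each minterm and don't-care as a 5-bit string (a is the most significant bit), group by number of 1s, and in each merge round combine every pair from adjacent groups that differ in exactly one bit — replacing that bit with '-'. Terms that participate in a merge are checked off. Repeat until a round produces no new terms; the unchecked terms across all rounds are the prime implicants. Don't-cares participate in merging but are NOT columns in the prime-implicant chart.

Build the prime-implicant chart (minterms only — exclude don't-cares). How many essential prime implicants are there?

2

[col 0] 00110*, 00111*, 01000*, 01010*, 01110*, 10011, 11000*, 11100*, 11101*
[col 1] -1000, 0-110, 0011-, 01-10, 010-0, 11-00, 1110-
Prime implicants: -1000, 0-110, 0011-, 01-10, 010-0, 10011, 11-00, 1110-
PI chart (minterm → PIs covering it):
  6 | 0-110,0011-
  10 | 01-10,010-0
  19 | 10011  (sole → essential)
  24 | -1000,11-00
  28 | 11-00,1110-
  29 | 1110-  (sole → essential)
Essential prime implicants: 10011, 1110-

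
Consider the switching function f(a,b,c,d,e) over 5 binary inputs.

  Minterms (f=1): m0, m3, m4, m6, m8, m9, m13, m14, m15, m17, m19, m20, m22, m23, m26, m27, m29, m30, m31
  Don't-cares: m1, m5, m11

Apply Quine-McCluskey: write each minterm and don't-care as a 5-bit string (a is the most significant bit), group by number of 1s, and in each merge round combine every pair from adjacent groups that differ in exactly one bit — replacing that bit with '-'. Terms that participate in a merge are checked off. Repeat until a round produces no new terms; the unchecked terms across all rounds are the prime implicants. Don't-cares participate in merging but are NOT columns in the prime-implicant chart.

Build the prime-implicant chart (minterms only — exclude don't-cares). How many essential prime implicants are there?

5

size-2^0 implicants → 00000(✓)  00001(✓)  00011(✓)  00100(✓)  00101(✓)  00110(✓)  01000(✓)  01001(✓)  01011(✓)  01101(✓)  01110(✓)  01111(✓)  10001(✓)  10011(✓)  10100(✓)  10110(✓)  10111(✓)  11010(✓)  11011(✓)  11101(✓)  11110(✓)  11111(✓)
size-2^1 implicants → -0001(✓)  -0011(✓)  -0100(✓)  -0110(✓)  -1011(✓)  -1101(✓)  -1110(✓)  -1111(✓)  0-000(✓)  0-001(✓)  0-011(✓)  0-101(✓)  0-110(✓)  00-00(✓)  00-01(✓)  000-1(✓)  0000-(✓)  001-0(✓)  0010-(✓)  01-01(✓)  01-11(✓)  010-1(✓)  0100-(✓)  011-1(✓)  0111-(✓)  1-011(✓)  1-110(✓)  1-111(✓)  10-11(✓)  100-1(✓)  101-0(✓)  1011-(✓)  11-10(✓)  11-11(✓)  1101-(✓)  111-1(✓)  1111-(✓)
size-2^2 implicants → --011  --110  -00-1  -01-0  -1-11  -11-1  -111-  0--01  0-0-1  0-00-  00-0-  01--1  1--11  1-11-  11-1-
Unchecked terms (primes): --011, --110, -00-1, -01-0, -1-11, -11-1, -111-, 0--01, 0-0-1, 0-00-, 00-0-, 01--1, 1--11, 1-11-, 11-1-
Minterm coverage:
  m0 ⊆ 0-00-,00-0-
  m3 ⊆ --011,-00-1,0-0-1
  m4 ⊆ -01-0,00-0-
  m6 ⊆ --110,-01-0
  m8 ⊆ 0-00- [E]
  m9 ⊆ 0--01,0-0-1,0-00-,01--1
  m13 ⊆ -11-1,0--01,01--1
  m14 ⊆ --110,-111-
  m15 ⊆ -1-11,-11-1,-111-,01--1
  m17 ⊆ -00-1 [E]
  m19 ⊆ --011,-00-1,1--11
  m20 ⊆ -01-0 [E]
  m22 ⊆ --110,-01-0,1-11-
  m23 ⊆ 1--11,1-11-
  m26 ⊆ 11-1- [E]
  m27 ⊆ --011,-1-11,1--11,11-1-
  m29 ⊆ -11-1 [E]
  m30 ⊆ --110,-111-,1-11-,11-1-
  m31 ⊆ -1-11,-11-1,-111-,1--11,1-11-,11-1-
E = {-00-1, -01-0, -11-1, 0-00-, 11-1-}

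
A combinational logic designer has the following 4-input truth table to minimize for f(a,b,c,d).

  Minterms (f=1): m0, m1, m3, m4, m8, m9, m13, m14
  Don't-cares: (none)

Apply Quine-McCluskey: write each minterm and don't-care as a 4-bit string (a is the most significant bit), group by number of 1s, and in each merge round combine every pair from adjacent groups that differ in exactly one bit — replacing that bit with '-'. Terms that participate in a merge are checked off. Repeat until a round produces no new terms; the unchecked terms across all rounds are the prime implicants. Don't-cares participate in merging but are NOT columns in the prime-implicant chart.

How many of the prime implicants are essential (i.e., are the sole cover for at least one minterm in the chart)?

[col 0] 0000*, 0001*, 0011*, 0100*, 1000*, 1001*, 1101*, 1110
[col 1] -000*, -001*, 0-00, 00-1, 000-*, 1-01, 100-*
[col 2] -00-
Prime implicants: -00-, 0-00, 00-1, 1-01, 1110
PI chart (minterm → PIs covering it):
  0 | -00-,0-00
  1 | -00-,00-1
  3 | 00-1  (sole → essential)
  4 | 0-00  (sole → essential)
  8 | -00-  (sole → essential)
  9 | -00-,1-01
  13 | 1-01  (sole → essential)
  14 | 1110  (sole → essential)
Essential prime implicants: -00-, 0-00, 00-1, 1-01, 1110

5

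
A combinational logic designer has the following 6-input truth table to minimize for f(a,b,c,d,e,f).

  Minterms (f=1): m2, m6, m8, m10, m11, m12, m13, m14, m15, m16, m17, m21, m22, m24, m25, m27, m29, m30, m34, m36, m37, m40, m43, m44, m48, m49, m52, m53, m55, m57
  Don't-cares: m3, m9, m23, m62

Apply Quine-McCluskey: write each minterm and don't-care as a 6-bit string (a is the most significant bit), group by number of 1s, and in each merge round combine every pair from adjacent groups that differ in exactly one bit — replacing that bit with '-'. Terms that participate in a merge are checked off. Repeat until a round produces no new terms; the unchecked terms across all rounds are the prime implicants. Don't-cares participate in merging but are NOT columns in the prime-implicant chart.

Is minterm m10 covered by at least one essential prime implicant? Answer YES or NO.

YES

[col 0] 000010*, 000011*, 000110*, 001000*, 001001*, 001010*, 001011*, 001100*, 001101*, 001110*, 001111*, 010000*, 010001*, 010101*, 010110*, 010111*, 011000*, 011001*, 011011*, 011101*, 011110*, 100010*, 100100*, 100101*, 101000*, 101011*, 101100*, 110000*, 110001*, 110100*, 110101*, 110111*, 111001*, 111110*
[col 1] -00010, -01000*, -01011, -01100*, -10000*, -10001*, -10101*, -10111*, -11001*, -11110, 0-0110*, 0-1000*, 0-1001*, 0-1011*, 0-1101*, 0-1110*, 00-010*, 00-011*, 00-110*, 000-10*, 00001-*, 001-00*, 001-01*, 001-10*, 001-11*, 0010-0*, 0010-1*, 00100-*, 00101-*, 0011-0*, 0011-1*, 00110-*, 00111-*, 01-000*, 01-001*, 01-101*, 01-110*, 010-01*, 01000-*, 0101-1*, 01011-, 011-01*, 0110-1*, 01100-*, 1-0100*, 1-0101*, 10-100, 10010-*, 101-00*, 11-001*, 110-00*, 110-01*, 11000-*, 1101-1*, 11010-*
[col 2] -01-00, -1-001, -10-01, -1000-, -101-1, 0--110, 0-1-01, 0-10-1, 0-100-, 00--10, 00-01-, 001--0*, 001--1*, 001-0-*, 001-1-*, 0010--*, 0011--*, 01--01, 01-00-, 1-010-, 110-0-
[col 3] 001---
Prime implicants: -00010, -01-00, -01011, -1-001, -10-01, -1000-, -101-1, -11110, 0--110, 0-1-01, 0-10-1, 0-100-, 00--10, 00-01-, 001---, 01--01, 01-00-, 01011-, 1-010-, 10-100, 110-0-
PI chart (minterm → PIs covering it):
  2 | -00010,00--10,00-01-
  6 | 0--110,00--10
  8 | -01-00,0-100-,001---
  10 | 00--10,00-01-,001---
  11 | -01011,0-10-1,00-01-,001---
  12 | -01-00,001---
  13 | 0-1-01,001---
  14 | 0--110,00--10,001---
  15 | 001---  (sole → essential)
  16 | -1000-,01-00-
  17 | -1-001,-10-01,-1000-,01--01,01-00-
  21 | -10-01,-101-1,01--01
  22 | 0--110,01011-
  24 | 0-100-,01-00-
  25 | -1-001,0-1-01,0-10-1,0-100-,01--01,01-00-
  27 | 0-10-1  (sole → essential)
  29 | 0-1-01,01--01
  30 | -11110,0--110
  34 | -00010  (sole → essential)
  36 | 1-010-,10-100
  37 | 1-010-  (sole → essential)
  40 | -01-00  (sole → essential)
  43 | -01011  (sole → essential)
  44 | -01-00,10-100
  48 | -1000-,110-0-
  49 | -1-001,-10-01,-1000-,110-0-
  52 | 1-010-,110-0-
  53 | -10-01,-101-1,1-010-,110-0-
  55 | -101-1  (sole → essential)
  57 | -1-001  (sole → essential)
Essential prime implicants: -00010, -01-00, -01011, -1-001, -101-1, 0-10-1, 001---, 1-010-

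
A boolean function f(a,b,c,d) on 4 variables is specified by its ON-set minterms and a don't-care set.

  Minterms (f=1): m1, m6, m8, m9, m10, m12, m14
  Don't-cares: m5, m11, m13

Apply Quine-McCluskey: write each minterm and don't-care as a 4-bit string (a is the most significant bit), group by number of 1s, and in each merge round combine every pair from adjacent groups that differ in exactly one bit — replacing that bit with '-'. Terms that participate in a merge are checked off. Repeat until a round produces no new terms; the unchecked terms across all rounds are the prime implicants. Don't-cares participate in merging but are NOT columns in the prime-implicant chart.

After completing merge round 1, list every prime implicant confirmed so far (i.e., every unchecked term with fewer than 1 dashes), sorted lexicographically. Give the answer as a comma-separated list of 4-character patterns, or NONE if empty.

NONE

Round 0: 0001✓ 0101✓ 0110✓ 1000✓ 1001✓ 1010✓ 1011✓ 1100✓ 1101✓ 1110✓
Round 1: -001✓ -101✓ -110 0-01✓ 1-00✓ 1-01✓ 1-10✓ 10-0✓ 10-1✓ 100-✓ 101-✓ 11-0✓ 110-✓
Round 2: --01 1--0 1-0- 10--
PIs = {--01, -110, 1--0, 1-0-, 10--}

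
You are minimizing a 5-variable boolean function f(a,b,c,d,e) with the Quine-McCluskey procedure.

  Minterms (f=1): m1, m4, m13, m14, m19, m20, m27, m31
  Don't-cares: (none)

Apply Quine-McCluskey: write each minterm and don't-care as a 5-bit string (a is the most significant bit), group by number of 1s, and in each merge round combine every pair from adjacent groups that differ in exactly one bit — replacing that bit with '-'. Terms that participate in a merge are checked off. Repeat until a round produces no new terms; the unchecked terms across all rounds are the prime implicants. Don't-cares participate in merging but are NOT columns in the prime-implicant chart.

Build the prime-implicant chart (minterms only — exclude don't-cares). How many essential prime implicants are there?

[col 0] 00001, 00100*, 01101, 01110, 10011*, 10100*, 11011*, 11111*
[col 1] -0100, 1-011, 11-11
Prime implicants: -0100, 00001, 01101, 01110, 1-011, 11-11
PI chart (minterm → PIs covering it):
  1 | 00001  (sole → essential)
  4 | -0100  (sole → essential)
  13 | 01101  (sole → essential)
  14 | 01110  (sole → essential)
  19 | 1-011  (sole → essential)
  20 | -0100  (sole → essential)
  27 | 1-011,11-11
  31 | 11-11  (sole → essential)
Essential prime implicants: -0100, 00001, 01101, 01110, 1-011, 11-11

6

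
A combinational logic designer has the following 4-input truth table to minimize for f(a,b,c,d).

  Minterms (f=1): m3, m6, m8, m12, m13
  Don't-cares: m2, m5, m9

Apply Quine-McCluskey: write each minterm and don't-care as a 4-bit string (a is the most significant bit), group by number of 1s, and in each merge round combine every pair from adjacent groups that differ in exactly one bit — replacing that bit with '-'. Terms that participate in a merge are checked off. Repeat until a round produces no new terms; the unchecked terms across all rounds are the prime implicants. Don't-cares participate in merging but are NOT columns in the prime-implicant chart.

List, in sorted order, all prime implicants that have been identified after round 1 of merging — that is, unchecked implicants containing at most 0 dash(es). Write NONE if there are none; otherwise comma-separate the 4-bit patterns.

Round 0: 0010✓ 0011✓ 0101✓ 0110✓ 1000✓ 1001✓ 1100✓ 1101✓
Round 1: -101 0-10 001- 1-00✓ 1-01✓ 100-✓ 110-✓
Round 2: 1-0-
PIs = {-101, 0-10, 001-, 1-0-}

NONE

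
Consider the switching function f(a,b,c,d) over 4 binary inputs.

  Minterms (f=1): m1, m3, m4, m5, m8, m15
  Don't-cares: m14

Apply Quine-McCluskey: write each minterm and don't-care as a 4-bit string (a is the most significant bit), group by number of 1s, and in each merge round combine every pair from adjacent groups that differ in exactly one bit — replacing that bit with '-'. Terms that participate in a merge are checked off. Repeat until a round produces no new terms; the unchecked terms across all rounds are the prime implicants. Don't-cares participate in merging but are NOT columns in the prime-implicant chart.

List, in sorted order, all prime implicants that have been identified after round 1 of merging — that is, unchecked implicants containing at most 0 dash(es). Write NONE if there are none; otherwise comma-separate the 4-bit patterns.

1000

size-2^0 implicants → 0001(✓)  0011(✓)  0100(✓)  0101(✓)  1000  1110(✓)  1111(✓)
size-2^1 implicants → 0-01  00-1  010-  111-
Unchecked terms (primes): 0-01, 00-1, 010-, 1000, 111-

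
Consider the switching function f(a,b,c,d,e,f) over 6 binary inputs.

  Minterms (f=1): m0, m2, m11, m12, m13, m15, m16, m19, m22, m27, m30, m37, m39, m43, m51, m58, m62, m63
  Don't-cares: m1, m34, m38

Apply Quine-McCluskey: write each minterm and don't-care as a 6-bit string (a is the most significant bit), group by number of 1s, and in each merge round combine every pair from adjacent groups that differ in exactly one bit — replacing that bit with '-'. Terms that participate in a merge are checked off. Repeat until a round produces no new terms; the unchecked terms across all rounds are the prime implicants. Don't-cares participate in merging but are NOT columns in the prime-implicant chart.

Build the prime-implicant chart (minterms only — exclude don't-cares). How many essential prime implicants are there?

8

[col 0] 000000*, 000001*, 000010*, 001011*, 001100*, 001101*, 001111*, 010000*, 010011*, 010110*, 011011*, 011110*, 100010*, 100101*, 100110*, 100111*, 101011*, 110011*, 111010*, 111110*, 111111*
[col 1] -00010, -01011, -10011, -11110, 0-0000, 0-1011, 0000-0, 00000-, 001-11, 0011-1, 00110-, 01-011, 01-110, 100-10, 1001-1, 10011-, 111-10, 11111-
Prime implicants: -00010, -01011, -10011, -11110, 0-0000, 0-1011, 0000-0, 00000-, 001-11, 0011-1, 00110-, 01-011, 01-110, 100-10, 1001-1, 10011-, 111-10, 11111-
PI chart (minterm → PIs covering it):
  0 | 0-0000,0000-0,00000-
  2 | -00010,0000-0
  11 | -01011,0-1011,001-11
  12 | 00110-  (sole → essential)
  13 | 0011-1,00110-
  15 | 001-11,0011-1
  16 | 0-0000  (sole → essential)
  19 | -10011,01-011
  22 | 01-110  (sole → essential)
  27 | 0-1011,01-011
  30 | -11110,01-110
  37 | 1001-1  (sole → essential)
  39 | 1001-1,10011-
  43 | -01011  (sole → essential)
  51 | -10011  (sole → essential)
  58 | 111-10  (sole → essential)
  62 | -11110,111-10,11111-
  63 | 11111-  (sole → essential)
Essential prime implicants: -01011, -10011, 0-0000, 00110-, 01-110, 1001-1, 111-10, 11111-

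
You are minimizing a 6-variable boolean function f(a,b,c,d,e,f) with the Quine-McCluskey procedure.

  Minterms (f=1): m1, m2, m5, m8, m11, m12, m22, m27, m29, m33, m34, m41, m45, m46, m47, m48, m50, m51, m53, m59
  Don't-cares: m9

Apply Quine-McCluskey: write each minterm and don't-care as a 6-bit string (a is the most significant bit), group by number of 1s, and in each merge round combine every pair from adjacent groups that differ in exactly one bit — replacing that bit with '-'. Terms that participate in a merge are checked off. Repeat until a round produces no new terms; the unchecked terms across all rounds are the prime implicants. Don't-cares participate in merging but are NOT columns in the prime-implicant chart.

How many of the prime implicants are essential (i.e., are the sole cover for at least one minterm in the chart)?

size-2^0 implicants → 000001(✓)  000010(✓)  000101(✓)  001000(✓)  001001(✓)  001011(✓)  001100(✓)  010110  011011(✓)  011101  100001(✓)  100010(✓)  101001(✓)  101101(✓)  101110(✓)  101111(✓)  110000(✓)  110010(✓)  110011(✓)  110101  111011(✓)
size-2^1 implicants → -00001(✓)  -00010  -01001(✓)  -11011  0-1011  00-001(✓)  000-01  001-00  0010-1  00100-  1-0010  10-001(✓)  101-01  1011-1  10111-  11-011  1100-0  11001-
size-2^2 implicants → -0-001
Unchecked terms (primes): -0-001, -00010, -11011, 0-1011, 000-01, 001-00, 0010-1, 00100-, 010110, 011101, 1-0010, 101-01, 1011-1, 10111-, 11-011, 1100-0, 11001-, 110101
Minterm coverage:
  m1 ⊆ -0-001,000-01
  m2 ⊆ -00010 [E]
  m5 ⊆ 000-01 [E]
  m8 ⊆ 001-00,00100-
  m11 ⊆ 0-1011,0010-1
  m12 ⊆ 001-00 [E]
  m22 ⊆ 010110 [E]
  m27 ⊆ -11011,0-1011
  m29 ⊆ 011101 [E]
  m33 ⊆ -0-001 [E]
  m34 ⊆ -00010,1-0010
  m41 ⊆ -0-001,101-01
  m45 ⊆ 101-01,1011-1
  m46 ⊆ 10111- [E]
  m47 ⊆ 1011-1,10111-
  m48 ⊆ 1100-0 [E]
  m50 ⊆ 1-0010,1100-0,11001-
  m51 ⊆ 11-011,11001-
  m53 ⊆ 110101 [E]
  m59 ⊆ -11011,11-011
E = {-0-001, -00010, 000-01, 001-00, 010110, 011101, 10111-, 1100-0, 110101}

9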